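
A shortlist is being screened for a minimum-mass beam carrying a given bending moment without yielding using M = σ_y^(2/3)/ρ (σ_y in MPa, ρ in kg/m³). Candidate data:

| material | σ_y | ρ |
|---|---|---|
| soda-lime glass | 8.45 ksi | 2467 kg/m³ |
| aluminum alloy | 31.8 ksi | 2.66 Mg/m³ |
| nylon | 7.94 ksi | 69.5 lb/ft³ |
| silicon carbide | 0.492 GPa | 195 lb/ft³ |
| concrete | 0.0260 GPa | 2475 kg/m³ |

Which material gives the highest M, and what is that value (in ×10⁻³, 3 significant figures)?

Normalizing units and computing the index:
  soda-lime glass: σ_y = 58.26 MPa, ρ = 2467 kg/m³
  aluminum alloy: σ_y = 219.3 MPa, ρ = 2660 kg/m³
  nylon: σ_y = 54.74 MPa, ρ = 1113 kg/m³
  silicon carbide: σ_y = 492.0 MPa, ρ = 3124 kg/m³
  concrete: σ_y = 26.00 MPa, ρ = 2475 kg/m³
  silicon carbide: M = 20.0×10⁻³
  aluminum alloy: M = 13.7×10⁻³
  nylon: M = 13.0×10⁻³
  soda-lime glass: M = 6.09×10⁻³
  concrete: M = 3.55×10⁻³
Silicon carbide has the largest M.

silicon carbide, M = 20.0×10⁻³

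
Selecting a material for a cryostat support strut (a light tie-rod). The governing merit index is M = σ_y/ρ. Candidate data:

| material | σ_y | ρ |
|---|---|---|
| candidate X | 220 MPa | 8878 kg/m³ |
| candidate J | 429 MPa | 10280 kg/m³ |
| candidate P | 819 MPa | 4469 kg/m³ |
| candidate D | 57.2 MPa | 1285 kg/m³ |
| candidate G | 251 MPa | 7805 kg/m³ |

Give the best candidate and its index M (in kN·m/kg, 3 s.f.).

Computing M directly (units already consistent):
  candidate P: M = 183 kN·m/kg
  candidate D: M = 44.5 kN·m/kg
  candidate J: M = 41.7 kN·m/kg
  candidate G: M = 32.2 kN·m/kg
  candidate X: M = 24.8 kN·m/kg
The maximum is for candidate P.

candidate P, M = 183 kN·m/kg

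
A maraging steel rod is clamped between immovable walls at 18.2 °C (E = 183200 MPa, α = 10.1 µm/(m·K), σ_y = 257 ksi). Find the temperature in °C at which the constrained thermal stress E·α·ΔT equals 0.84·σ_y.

E = 183200 MPa = 183.2 GPa.
σ_y = 257 ksi = 1772 MPa.
E·α·ΔT = 1488 MPa ⇒ ΔT = 1488 / (183.2×10³ × 10.1×10⁻⁶) = 804.4 K.
T = 18.2 + 804.4 = 822.6 °C.

823 °C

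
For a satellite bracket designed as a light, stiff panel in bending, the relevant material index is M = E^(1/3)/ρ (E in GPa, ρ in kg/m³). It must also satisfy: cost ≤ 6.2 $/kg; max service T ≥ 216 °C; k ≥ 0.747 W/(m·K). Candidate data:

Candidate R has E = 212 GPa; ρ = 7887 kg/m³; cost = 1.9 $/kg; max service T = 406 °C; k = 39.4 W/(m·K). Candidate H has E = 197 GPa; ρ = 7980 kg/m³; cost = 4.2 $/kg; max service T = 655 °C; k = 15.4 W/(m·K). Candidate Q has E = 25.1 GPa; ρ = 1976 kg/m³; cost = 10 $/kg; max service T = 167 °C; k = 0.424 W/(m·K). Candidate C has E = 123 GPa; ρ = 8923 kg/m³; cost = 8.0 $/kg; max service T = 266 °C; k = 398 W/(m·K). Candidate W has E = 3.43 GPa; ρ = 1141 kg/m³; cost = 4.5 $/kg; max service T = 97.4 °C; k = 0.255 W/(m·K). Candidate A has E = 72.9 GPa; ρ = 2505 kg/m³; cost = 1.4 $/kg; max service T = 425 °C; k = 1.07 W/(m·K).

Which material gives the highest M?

Screen on constraints: cost ≤ 6.2 $/kg; max service T ≥ 216 °C; k ≥ 0.747 W/(m·K). Survivors: candidate R, candidate H, candidate A.
Computing M directly (units already consistent):
  candidate A: M = 1.67×10⁻³
  candidate R: M = 0.756×10⁻³
  candidate H: M = 0.729×10⁻³
Candidate A has the largest M.

candidate A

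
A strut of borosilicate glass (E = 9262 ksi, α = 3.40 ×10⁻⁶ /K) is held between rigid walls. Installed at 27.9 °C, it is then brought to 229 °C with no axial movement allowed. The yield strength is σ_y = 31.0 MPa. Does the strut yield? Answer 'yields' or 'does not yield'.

E = 9262 ksi = 63.86 GPa.
ΔT = 201.1 K. Constrained thermal stress σ = E·α·ΔT = 63.86×10³ MPa × 3.40×10⁻⁶ × 201.1 = 43.7 MPa (compressive).
Compare to σ_y = 31.0 MPa: σ ≥ σ_y, so it yields.

yields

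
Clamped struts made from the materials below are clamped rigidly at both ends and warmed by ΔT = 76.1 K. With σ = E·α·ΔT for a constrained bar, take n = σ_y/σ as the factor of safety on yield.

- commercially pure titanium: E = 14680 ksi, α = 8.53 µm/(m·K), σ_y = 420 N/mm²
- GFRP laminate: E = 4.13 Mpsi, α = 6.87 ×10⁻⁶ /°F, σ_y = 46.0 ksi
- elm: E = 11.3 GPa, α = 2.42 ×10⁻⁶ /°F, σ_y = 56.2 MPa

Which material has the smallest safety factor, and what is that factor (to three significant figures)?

commercially pure titanium, n = 6.39

Converting E to GPa, α to ×10⁻⁶/K, σ_y to MPa, then σ and n for each:
  commercially pure titanium: E = 101.2, α = 8.53, σ_y = 420.0 → σ = 65.7 MPa, n = 6.39
  GFRP laminate: E = 28.48, α = 12.4, σ_y = 317.2 → σ = 26.8 MPa, n = 11.8
  elm: E = 11.30, α = 4.36, σ_y = 56.20 → σ = 3.75 MPa, n = 15.0
Commercially pure titanium has the lowest safety factor, n = 6.39.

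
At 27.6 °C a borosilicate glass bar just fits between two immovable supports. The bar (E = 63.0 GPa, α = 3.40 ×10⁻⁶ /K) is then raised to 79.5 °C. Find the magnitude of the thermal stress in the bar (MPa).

ΔT = 51.90 K. Constrained thermal stress σ = E·α·ΔT = 63.00×10³ MPa × 3.40×10⁻⁶ × 51.90 = 11.1 MPa (compressive).

11.1 MPa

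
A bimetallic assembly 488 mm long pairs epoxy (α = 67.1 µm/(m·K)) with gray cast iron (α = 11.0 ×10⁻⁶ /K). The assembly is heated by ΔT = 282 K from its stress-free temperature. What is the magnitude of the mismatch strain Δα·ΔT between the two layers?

Δα = |67.1 − 11.0|×10⁻⁶/K = 56.1×10⁻⁶/K.
Mismatch strain = Δα·ΔT = 56.1×10⁻⁶ × 282.0 = 0.0158.

0.0158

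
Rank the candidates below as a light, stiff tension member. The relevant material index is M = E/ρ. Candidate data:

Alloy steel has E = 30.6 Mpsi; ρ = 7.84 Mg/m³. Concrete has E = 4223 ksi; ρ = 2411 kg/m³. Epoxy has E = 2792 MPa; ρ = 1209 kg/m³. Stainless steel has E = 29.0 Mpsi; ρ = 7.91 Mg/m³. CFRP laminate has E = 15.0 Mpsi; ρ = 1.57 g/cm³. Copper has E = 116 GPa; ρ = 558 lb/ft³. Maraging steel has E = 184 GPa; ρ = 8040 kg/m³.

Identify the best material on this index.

Normalizing units and computing the index:
  alloy steel: E = 211.0 GPa, ρ = 7840 kg/m³
  concrete: E = 29.12 GPa, ρ = 2411 kg/m³
  epoxy: E = 2.792 GPa, ρ = 1209 kg/m³
  stainless steel: E = 199.9 GPa, ρ = 7910 kg/m³
  CFRP laminate: E = 103.4 GPa, ρ = 1570 kg/m³
  copper: E = 116.0 GPa, ρ = 8938 kg/m³
  maraging steel: E = 184.0 GPa, ρ = 8040 kg/m³
  CFRP laminate: M = 65.9 MN·m/kg
  alloy steel: M = 26.9 MN·m/kg
  stainless steel: M = 25.3 MN·m/kg
  maraging steel: M = 22.9 MN·m/kg
  copper: M = 13.0 MN·m/kg
  concrete: M = 12.1 MN·m/kg
  epoxy: M = 2.31 MN·m/kg
CFRP laminate ranks first.

CFRP laminate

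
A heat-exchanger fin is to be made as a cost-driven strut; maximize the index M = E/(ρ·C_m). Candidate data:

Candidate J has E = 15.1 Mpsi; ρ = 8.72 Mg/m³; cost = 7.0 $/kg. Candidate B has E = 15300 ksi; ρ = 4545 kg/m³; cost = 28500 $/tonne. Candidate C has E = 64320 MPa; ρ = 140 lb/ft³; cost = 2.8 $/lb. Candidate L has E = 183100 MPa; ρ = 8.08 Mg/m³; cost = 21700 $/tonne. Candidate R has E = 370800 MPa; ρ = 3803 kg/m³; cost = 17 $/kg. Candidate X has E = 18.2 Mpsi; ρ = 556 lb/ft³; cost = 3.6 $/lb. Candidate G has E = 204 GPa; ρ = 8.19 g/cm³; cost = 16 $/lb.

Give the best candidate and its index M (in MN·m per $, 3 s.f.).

In SI units:
  candidate J: E = 104.1 GPa, ρ = 8720 kg/m³, cost = 7.000 $/kg
  candidate B: E = 105.5 GPa, ρ = 4545 kg/m³, cost = 28.50 $/kg
  candidate C: E = 64.32 GPa, ρ = 2243 kg/m³, cost = 6.173 $/kg
  candidate L: E = 183.1 GPa, ρ = 8080 kg/m³, cost = 21.70 $/kg
  candidate R: E = 370.8 GPa, ρ = 3803 kg/m³, cost = 17.00 $/kg
  candidate X: E = 125.5 GPa, ρ = 8906 kg/m³, cost = 7.937 $/kg
  candidate G: E = 204.0 GPa, ρ = 8190 kg/m³, cost = 35.27 $/kg
  candidate R: M = 5.74 MN·m per $
  candidate C: M = 4.65 MN·m per $
  candidate X: M = 1.78 MN·m per $
  candidate J: M = 1.71 MN·m per $
  candidate L: M = 1.04 MN·m per $
  candidate B: M = 0.814 MN·m per $
  candidate G: M = 0.706 MN·m per $
Highest index: candidate R.

candidate R, M = 5.74 MN·m per $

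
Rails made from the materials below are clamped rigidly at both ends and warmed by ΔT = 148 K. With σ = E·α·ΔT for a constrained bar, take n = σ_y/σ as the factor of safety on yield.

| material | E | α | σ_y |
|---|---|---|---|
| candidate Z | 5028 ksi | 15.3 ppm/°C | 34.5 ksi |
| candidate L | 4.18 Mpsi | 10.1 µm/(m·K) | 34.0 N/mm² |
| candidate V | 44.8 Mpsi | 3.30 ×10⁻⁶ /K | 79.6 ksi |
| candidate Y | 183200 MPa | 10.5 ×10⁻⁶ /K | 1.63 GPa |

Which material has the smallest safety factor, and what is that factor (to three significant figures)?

candidate L, n = 0.789

With everything in SI (GPa, ×10⁻⁶/K, MPa):
  candidate Z: E = 34.67, α = 15.3, σ_y = 237.9 → σ = 78.5 MPa, n = 3.03
  candidate L: E = 28.82, α = 10.1, σ_y = 34.00 → σ = 43.1 MPa, n = 0.789
  candidate V: E = 308.9, α = 3.30, σ_y = 548.8 → σ = 151 MPa, n = 3.64
  candidate Y: E = 183.2, α = 10.5, σ_y = 1630 → σ = 285 MPa, n = 5.73
The minimum is candidate L at n = 0.789.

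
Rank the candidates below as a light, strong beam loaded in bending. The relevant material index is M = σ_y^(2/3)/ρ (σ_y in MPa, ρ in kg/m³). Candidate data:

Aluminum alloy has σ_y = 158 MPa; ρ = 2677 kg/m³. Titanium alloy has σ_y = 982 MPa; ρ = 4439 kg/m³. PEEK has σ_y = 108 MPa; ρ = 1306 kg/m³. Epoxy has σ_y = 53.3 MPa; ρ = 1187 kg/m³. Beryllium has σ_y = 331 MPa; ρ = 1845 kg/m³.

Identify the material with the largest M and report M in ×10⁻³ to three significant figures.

Evaluate M for each candidate:
  beryllium: M = 25.9×10⁻³
  titanium alloy: M = 22.3×10⁻³
  PEEK: M = 17.4×10⁻³
  epoxy: M = 11.9×10⁻³
  aluminum alloy: M = 10.9×10⁻³
Highest index: beryllium.

beryllium, M = 25.9×10⁻³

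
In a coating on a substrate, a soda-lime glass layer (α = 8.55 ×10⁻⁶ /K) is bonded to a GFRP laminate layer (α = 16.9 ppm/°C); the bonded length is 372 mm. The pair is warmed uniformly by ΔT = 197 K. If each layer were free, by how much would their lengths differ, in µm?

Δα = |8.55 − 16.9|×10⁻⁶/K = 8.35×10⁻⁶/K.
ΔL_mismatch = Δα·L·ΔT = 8.35×10⁻⁶ × 372.0 mm × 197.0 K = 612 µm.

612 µm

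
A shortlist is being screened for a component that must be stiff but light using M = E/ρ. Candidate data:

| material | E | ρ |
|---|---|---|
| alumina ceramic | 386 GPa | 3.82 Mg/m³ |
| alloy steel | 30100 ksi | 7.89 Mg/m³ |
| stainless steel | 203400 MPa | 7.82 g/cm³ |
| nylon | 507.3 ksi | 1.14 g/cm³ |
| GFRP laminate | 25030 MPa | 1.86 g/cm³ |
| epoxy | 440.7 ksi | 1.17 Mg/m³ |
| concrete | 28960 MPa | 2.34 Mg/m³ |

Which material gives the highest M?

Normalizing units and computing the index:
  alumina ceramic: E = 386.0 GPa, ρ = 3820 kg/m³
  alloy steel: E = 207.5 GPa, ρ = 7890 kg/m³
  stainless steel: E = 203.4 GPa, ρ = 7820 kg/m³
  nylon: E = 3.498 GPa, ρ = 1140 kg/m³
  GFRP laminate: E = 25.03 GPa, ρ = 1860 kg/m³
  epoxy: E = 3.039 GPa, ρ = 1170 kg/m³
  concrete: E = 28.96 GPa, ρ = 2340 kg/m³
  alumina ceramic: M = 101 MN·m/kg
  alloy steel: M = 26.3 MN·m/kg
  stainless steel: M = 26.0 MN·m/kg
  GFRP laminate: M = 13.5 MN·m/kg
  concrete: M = 12.4 MN·m/kg
  nylon: M = 3.07 MN·m/kg
  epoxy: M = 2.60 MN·m/kg
The maximum is for alumina ceramic.

alumina ceramic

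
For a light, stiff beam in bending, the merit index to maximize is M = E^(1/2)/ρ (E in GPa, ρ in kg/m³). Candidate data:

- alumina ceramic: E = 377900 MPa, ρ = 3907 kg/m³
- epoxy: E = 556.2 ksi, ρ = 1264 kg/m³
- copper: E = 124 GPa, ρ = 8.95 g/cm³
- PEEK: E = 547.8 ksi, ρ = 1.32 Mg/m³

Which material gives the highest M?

alumina ceramic

After converting to SI:
  alumina ceramic: E = 377.9 GPa, ρ = 3907 kg/m³
  epoxy: E = 3.835 GPa, ρ = 1264 kg/m³
  copper: E = 124.0 GPa, ρ = 8950 kg/m³
  PEEK: E = 3.777 GPa, ρ = 1320 kg/m³
  alumina ceramic: M = 4.98×10⁻³
  epoxy: M = 1.55×10⁻³
  PEEK: M = 1.47×10⁻³
  copper: M = 1.24×10⁻³
Highest index: alumina ceramic.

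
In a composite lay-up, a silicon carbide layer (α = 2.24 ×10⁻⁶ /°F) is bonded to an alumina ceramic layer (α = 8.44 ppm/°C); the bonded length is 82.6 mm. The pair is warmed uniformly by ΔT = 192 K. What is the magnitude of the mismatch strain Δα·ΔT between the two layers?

8.46×10⁻⁴

silicon carbide: α = 2.24×10⁻⁶/°F × 9/5 = 4.03×10⁻⁶/K.
Δα = |4.03 − 8.44|×10⁻⁶/K = 4.41×10⁻⁶/K.
Mismatch strain = Δα·ΔT = 4.41×10⁻⁶ × 192.0 = 8.46×10⁻⁴.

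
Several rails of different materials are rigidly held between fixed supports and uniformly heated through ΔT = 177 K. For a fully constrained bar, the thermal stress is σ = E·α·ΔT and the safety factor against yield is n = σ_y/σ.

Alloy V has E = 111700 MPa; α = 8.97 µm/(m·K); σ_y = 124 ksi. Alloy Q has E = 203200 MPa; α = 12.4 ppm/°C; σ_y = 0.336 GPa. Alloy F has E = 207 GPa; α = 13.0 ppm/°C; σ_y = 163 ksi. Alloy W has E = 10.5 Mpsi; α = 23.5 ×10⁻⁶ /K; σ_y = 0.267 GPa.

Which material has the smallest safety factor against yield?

In consistent units (E in GPa, α in ×10⁻⁶/K, σ_y in MPa):
  alloy V: E = 111.7, α = 8.97, σ_y = 855.0 → σ = 177 MPa, n = 4.82
  alloy Q: E = 203.2, α = 12.4, σ_y = 336.0 → σ = 446 MPa, n = 0.753
  alloy F: E = 207.0, α = 13.0, σ_y = 1124 → σ = 476 MPa, n = 2.36
  alloy W: E = 72.39, α = 23.5, σ_y = 267.0 → σ = 301 MPa, n = 0.887
Smallest n: alloy Q with n = 0.753.

alloy Q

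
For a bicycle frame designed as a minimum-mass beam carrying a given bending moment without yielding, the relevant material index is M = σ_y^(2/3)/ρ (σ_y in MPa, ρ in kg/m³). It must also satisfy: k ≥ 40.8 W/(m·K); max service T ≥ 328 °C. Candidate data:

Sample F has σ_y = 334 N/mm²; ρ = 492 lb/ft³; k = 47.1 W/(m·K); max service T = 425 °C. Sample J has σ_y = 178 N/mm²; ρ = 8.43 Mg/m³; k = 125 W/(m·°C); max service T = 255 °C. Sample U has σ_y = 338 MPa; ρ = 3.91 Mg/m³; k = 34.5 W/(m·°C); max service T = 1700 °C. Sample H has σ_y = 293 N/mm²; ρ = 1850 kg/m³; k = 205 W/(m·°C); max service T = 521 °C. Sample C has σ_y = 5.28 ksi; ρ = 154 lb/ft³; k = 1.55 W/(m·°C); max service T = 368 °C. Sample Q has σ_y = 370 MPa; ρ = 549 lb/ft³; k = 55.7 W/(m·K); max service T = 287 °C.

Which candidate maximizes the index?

Screen on constraints: k ≥ 40.8 W/(m·K); max service T ≥ 328 °C. Survivors: sample F, sample H.
In SI units:
  sample F: σ_y = 334.0 MPa, ρ = 7881 kg/m³
  sample H: σ_y = 293.0 MPa, ρ = 1850 kg/m³
  sample H: M = 23.8×10⁻³
  sample F: M = 6.11×10⁻³
Sample H has the largest M.

sample H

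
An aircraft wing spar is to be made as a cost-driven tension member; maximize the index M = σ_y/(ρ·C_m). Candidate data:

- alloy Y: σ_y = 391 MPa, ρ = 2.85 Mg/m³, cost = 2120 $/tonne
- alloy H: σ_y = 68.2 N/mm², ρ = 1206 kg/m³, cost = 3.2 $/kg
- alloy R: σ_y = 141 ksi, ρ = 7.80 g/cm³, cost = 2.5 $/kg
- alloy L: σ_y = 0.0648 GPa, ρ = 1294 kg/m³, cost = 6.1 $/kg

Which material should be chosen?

alloy Y

After converting to SI:
  alloy Y: σ_y = 391.0 MPa, ρ = 2850 kg/m³, cost = 2.120 $/kg
  alloy H: σ_y = 68.20 MPa, ρ = 1206 kg/m³, cost = 3.200 $/kg
  alloy R: σ_y = 972.2 MPa, ρ = 7800 kg/m³, cost = 2.500 $/kg
  alloy L: σ_y = 64.80 MPa, ρ = 1294 kg/m³, cost = 6.100 $/kg
  alloy Y: M = 64.7 kN·m per $
  alloy R: M = 49.9 kN·m per $
  alloy H: M = 17.7 kN·m per $
  alloy L: M = 8.21 kN·m per $
Alloy Y ranks first.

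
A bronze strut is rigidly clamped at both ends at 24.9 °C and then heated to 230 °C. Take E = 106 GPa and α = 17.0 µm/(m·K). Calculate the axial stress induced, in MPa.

370 MPa

ΔT = 205.1 K. Constrained thermal stress σ = E·α·ΔT = 106.0×10³ MPa × 17.0×10⁻⁶ × 205.1 = 370 MPa (compressive).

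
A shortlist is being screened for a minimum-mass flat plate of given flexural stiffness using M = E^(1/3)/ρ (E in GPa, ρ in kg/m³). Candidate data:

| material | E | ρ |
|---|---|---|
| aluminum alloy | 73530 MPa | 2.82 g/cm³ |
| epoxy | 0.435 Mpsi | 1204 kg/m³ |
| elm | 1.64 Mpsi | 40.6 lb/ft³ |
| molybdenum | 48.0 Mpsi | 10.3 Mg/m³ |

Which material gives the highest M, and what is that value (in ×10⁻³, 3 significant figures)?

After converting to SI:
  aluminum alloy: E = 73.53 GPa, ρ = 2820 kg/m³
  epoxy: E = 2.999 GPa, ρ = 1204 kg/m³
  elm: E = 11.31 GPa, ρ = 650.3 kg/m³
  molybdenum: E = 330.9 GPa, ρ = 10300 kg/m³
  elm: M = 3.45×10⁻³
  aluminum alloy: M = 1.49×10⁻³
  epoxy: M = 1.20×10⁻³
  molybdenum: M = 0.672×10⁻³
Elm ranks first.

elm, M = 3.45×10⁻³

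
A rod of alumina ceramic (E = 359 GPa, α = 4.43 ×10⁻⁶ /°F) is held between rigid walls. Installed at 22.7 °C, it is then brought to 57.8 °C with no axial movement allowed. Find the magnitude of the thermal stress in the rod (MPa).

100 MPa

α = 4.43×10⁻⁶/°F × 9/5 = 7.97×10⁻⁶/K.
ΔT = 35.10 K. Constrained thermal stress σ = E·α·ΔT = 359.0×10³ MPa × 7.97×10⁻⁶ × 35.10 = 100 MPa (compressive).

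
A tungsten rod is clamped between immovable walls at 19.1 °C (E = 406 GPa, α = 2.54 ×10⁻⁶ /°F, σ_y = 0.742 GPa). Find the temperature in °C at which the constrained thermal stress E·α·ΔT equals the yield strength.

α = 2.54×10⁻⁶/°F × 9/5 = 4.57×10⁻⁶/K.
σ_y = 0.742 GPa = 742.0 MPa.
E·α·ΔT = 742.0 MPa ⇒ ΔT = 742.0 / (406.0×10³ × 4.57×10⁻⁶) = 399.7 K.
T = 19.1 + 399.7 = 418.8 °C.

419 °C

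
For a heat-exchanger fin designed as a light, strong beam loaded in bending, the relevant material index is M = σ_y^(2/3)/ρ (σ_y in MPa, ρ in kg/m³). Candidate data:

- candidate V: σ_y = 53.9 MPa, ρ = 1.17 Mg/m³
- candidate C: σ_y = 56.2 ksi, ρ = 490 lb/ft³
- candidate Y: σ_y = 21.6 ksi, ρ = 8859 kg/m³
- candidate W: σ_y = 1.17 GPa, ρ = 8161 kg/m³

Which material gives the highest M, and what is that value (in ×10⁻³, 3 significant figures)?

Putting every candidate on a common basis:
  candidate V: σ_y = 53.90 MPa, ρ = 1170 kg/m³
  candidate C: σ_y = 387.5 MPa, ρ = 7849 kg/m³
  candidate Y: σ_y = 148.9 MPa, ρ = 8859 kg/m³
  candidate W: σ_y = 1170 MPa, ρ = 8161 kg/m³
  candidate W: M = 13.6×10⁻³
  candidate V: M = 12.2×10⁻³
  candidate C: M = 6.77×10⁻³
  candidate Y: M = 3.17×10⁻³
Highest index: candidate W.

candidate W, M = 13.6×10⁻³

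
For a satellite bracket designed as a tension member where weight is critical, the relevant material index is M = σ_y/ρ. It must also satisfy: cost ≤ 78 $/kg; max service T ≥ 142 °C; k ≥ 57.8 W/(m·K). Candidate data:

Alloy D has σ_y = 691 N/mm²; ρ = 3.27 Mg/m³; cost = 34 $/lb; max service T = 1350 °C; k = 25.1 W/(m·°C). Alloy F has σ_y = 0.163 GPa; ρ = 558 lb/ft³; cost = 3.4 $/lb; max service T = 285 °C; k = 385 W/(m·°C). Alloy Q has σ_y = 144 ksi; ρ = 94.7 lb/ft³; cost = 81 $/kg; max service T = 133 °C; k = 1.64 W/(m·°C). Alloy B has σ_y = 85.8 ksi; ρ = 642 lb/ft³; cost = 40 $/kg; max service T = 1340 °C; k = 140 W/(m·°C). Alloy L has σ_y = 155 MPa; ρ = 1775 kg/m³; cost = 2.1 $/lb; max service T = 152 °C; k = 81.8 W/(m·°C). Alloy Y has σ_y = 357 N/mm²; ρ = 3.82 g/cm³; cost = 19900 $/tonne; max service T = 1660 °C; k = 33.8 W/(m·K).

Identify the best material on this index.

Screen on constraints: cost ≤ 78 $/kg; max service T ≥ 142 °C; k ≥ 57.8 W/(m·K). Survivors: alloy F, alloy B, alloy L.
After converting to SI:
  alloy F: σ_y = 163.0 MPa, ρ = 8938 kg/m³
  alloy B: σ_y = 591.6 MPa, ρ = 10280 kg/m³
  alloy L: σ_y = 155.0 MPa, ρ = 1775 kg/m³
  alloy L: M = 87.3 kN·m/kg
  alloy B: M = 57.5 kN·m/kg
  alloy F: M = 18.2 kN·m/kg
The maximum is for alloy L.

alloy L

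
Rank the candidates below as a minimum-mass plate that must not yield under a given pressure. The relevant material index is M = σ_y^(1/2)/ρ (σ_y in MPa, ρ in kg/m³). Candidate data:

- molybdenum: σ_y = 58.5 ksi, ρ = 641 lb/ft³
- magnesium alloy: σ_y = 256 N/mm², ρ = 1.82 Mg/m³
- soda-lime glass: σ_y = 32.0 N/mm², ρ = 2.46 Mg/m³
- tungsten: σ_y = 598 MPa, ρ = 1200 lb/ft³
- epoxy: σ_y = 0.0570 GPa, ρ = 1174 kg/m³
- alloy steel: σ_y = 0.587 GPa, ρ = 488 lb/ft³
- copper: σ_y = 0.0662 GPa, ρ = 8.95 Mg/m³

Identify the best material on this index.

In SI units:
  molybdenum: σ_y = 403.3 MPa, ρ = 10270 kg/m³
  magnesium alloy: σ_y = 256.0 MPa, ρ = 1820 kg/m³
  soda-lime glass: σ_y = 32.00 MPa, ρ = 2460 kg/m³
  tungsten: σ_y = 598.0 MPa, ρ = 19220 kg/m³
  epoxy: σ_y = 57.00 MPa, ρ = 1174 kg/m³
  alloy steel: σ_y = 587.0 MPa, ρ = 7817 kg/m³
  copper: σ_y = 66.20 MPa, ρ = 8950 kg/m³
  magnesium alloy: M = 8.79×10⁻³
  epoxy: M = 6.43×10⁻³
  alloy steel: M = 3.10×10⁻³
  soda-lime glass: M = 2.30×10⁻³
  molybdenum: M = 1.96×10⁻³
  tungsten: M = 1.27×10⁻³
  copper: M = 0.909×10⁻³
Highest index: magnesium alloy.

magnesium alloy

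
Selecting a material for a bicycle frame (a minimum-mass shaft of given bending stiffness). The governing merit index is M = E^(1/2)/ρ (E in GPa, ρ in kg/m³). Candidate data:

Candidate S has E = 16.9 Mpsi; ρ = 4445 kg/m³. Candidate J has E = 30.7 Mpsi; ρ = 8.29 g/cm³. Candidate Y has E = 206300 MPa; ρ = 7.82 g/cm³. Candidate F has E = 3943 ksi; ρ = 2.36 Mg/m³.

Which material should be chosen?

candidate S

Normalizing units and computing the index:
  candidate S: E = 116.5 GPa, ρ = 4445 kg/m³
  candidate J: E = 211.7 GPa, ρ = 8290 kg/m³
  candidate Y: E = 206.3 GPa, ρ = 7820 kg/m³
  candidate F: E = 27.19 GPa, ρ = 2360 kg/m³
  candidate S: M = 2.43×10⁻³
  candidate F: M = 2.21×10⁻³
  candidate Y: M = 1.84×10⁻³
  candidate J: M = 1.75×10⁻³
Candidate S ranks first.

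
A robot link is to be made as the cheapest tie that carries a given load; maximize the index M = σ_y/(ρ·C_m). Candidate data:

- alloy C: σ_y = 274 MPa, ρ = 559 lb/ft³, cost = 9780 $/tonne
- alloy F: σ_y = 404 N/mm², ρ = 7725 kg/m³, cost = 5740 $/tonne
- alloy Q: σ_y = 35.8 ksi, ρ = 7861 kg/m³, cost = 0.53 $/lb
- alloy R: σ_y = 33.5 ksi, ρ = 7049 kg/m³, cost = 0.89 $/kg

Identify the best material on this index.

Convert each candidate to consistent units, then evaluate M:
  alloy C: σ_y = 274.0 MPa, ρ = 8954 kg/m³, cost = 9.780 $/kg
  alloy F: σ_y = 404.0 MPa, ρ = 7725 kg/m³, cost = 5.740 $/kg
  alloy Q: σ_y = 246.8 MPa, ρ = 7861 kg/m³, cost = 1.168 $/kg
  alloy R: σ_y = 231.0 MPa, ρ = 7049 kg/m³, cost = 0.8900 $/kg
  alloy R: M = 36.8 kN·m per $
  alloy Q: M = 26.9 kN·m per $
  alloy F: M = 9.11 kN·m per $
  alloy C: M = 3.13 kN·m per $
Highest index: alloy R.

alloy R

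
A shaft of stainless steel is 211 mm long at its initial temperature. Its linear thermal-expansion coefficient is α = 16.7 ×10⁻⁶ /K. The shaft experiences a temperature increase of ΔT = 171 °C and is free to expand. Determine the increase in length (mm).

0.603 mm

ΔL = α·L₀·ΔT = 16.7×10⁻⁶ × 211 mm × 171.0 K = 0.603 mm.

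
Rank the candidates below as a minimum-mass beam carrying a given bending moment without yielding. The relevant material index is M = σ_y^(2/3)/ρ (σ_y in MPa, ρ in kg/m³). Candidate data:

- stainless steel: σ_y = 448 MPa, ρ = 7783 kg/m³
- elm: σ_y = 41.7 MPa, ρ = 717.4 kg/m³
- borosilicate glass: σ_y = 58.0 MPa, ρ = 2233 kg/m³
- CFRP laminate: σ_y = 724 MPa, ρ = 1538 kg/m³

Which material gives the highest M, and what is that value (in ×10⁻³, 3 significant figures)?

CFRP laminate, M = 52.4×10⁻³

Evaluate M for each candidate:
  CFRP laminate: M = 52.4×10⁻³
  elm: M = 16.8×10⁻³
  stainless steel: M = 7.52×10⁻³
  borosilicate glass: M = 6.71×10⁻³
CFRP laminate has the largest M.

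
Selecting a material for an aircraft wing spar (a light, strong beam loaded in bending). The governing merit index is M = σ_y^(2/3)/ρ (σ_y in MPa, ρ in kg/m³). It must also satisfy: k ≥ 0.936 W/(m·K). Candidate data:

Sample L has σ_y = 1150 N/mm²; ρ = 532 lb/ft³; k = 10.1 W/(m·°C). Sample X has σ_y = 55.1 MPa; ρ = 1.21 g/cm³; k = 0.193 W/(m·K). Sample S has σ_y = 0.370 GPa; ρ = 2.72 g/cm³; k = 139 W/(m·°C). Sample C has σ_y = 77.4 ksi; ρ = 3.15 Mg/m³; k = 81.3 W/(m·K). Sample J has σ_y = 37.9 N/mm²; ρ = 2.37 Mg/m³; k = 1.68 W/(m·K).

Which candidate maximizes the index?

Screen on constraints: k ≥ 0.936 W/(m·K). Survivors: sample L, sample S, sample C, sample J.
After converting to SI:
  sample L: σ_y = 1150 MPa, ρ = 8522 kg/m³
  sample S: σ_y = 370.0 MPa, ρ = 2720 kg/m³
  sample C: σ_y = 533.7 MPa, ρ = 3150 kg/m³
  sample J: σ_y = 37.90 MPa, ρ = 2370 kg/m³
  sample C: M = 20.9×10⁻³
  sample S: M = 18.9×10⁻³
  sample L: M = 12.9×10⁻³
  sample J: M = 4.76×10⁻³
Highest index: sample C.

sample C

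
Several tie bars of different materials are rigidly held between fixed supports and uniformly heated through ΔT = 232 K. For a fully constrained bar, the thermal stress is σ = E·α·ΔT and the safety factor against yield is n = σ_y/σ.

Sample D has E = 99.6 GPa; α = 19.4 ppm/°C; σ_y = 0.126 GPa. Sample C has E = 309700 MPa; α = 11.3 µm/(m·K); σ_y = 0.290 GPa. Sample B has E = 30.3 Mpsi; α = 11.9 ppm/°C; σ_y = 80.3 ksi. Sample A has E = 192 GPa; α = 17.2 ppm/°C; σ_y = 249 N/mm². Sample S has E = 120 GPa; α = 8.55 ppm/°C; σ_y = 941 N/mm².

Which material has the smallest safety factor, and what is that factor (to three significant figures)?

Converting E to GPa, α to ×10⁻⁶/K, σ_y to MPa, then σ and n for each:
  sample D: E = 99.60, α = 19.4, σ_y = 126.0 → σ = 448 MPa, n = 0.281
  sample C: E = 309.7, α = 11.3, σ_y = 290.0 → σ = 812 MPa, n = 0.357
  sample B: E = 208.9, α = 11.9, σ_y = 553.6 → σ = 577 MPa, n = 0.960
  sample A: E = 192.0, α = 17.2, σ_y = 249.0 → σ = 766 MPa, n = 0.325
  sample S: E = 120.0, α = 8.55, σ_y = 941.0 → σ = 238 MPa, n = 3.95
Smallest n: sample D with n = 0.281.

sample D, n = 0.281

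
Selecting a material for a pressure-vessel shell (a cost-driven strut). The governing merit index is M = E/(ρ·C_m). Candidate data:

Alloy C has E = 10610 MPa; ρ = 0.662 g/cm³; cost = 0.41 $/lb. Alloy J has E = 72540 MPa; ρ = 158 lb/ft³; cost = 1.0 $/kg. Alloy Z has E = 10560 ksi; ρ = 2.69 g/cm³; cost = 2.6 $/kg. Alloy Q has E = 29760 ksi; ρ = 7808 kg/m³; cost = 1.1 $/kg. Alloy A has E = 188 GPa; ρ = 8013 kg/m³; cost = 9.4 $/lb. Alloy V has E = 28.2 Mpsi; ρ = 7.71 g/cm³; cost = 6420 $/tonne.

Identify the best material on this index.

alloy J

Putting every candidate on a common basis:
  alloy C: E = 10.61 GPa, ρ = 662.0 kg/m³, cost = 0.9039 $/kg
  alloy J: E = 72.54 GPa, ρ = 2531 kg/m³, cost = 1.000 $/kg
  alloy Z: E = 72.81 GPa, ρ = 2690 kg/m³, cost = 2.600 $/kg
  alloy Q: E = 205.2 GPa, ρ = 7808 kg/m³, cost = 1.100 $/kg
  alloy A: E = 188.0 GPa, ρ = 8013 kg/m³, cost = 20.72 $/kg
  alloy V: E = 194.4 GPa, ρ = 7710 kg/m³, cost = 6.420 $/kg
  alloy J: M = 28.7 MN·m per $
  alloy Q: M = 23.9 MN·m per $
  alloy C: M = 17.7 MN·m per $
  alloy Z: M = 10.4 MN·m per $
  alloy V: M = 3.93 MN·m per $
  alloy A: M = 1.13 MN·m per $
Highest index: alloy J.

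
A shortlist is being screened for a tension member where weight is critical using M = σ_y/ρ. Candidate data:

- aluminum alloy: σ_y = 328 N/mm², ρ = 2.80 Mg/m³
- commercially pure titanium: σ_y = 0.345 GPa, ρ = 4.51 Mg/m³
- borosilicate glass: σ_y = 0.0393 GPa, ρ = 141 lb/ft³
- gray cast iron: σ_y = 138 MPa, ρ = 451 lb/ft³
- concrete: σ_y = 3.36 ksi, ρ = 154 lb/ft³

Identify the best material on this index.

Normalizing units and computing the index:
  aluminum alloy: σ_y = 328.0 MPa, ρ = 2800 kg/m³
  commercially pure titanium: σ_y = 345.0 MPa, ρ = 4510 kg/m³
  borosilicate glass: σ_y = 39.30 MPa, ρ = 2259 kg/m³
  gray cast iron: σ_y = 138.0 MPa, ρ = 7224 kg/m³
  concrete: σ_y = 23.17 MPa, ρ = 2467 kg/m³
  aluminum alloy: M = 117 kN·m/kg
  commercially pure titanium: M = 76.5 kN·m/kg
  gray cast iron: M = 19.1 kN·m/kg
  borosilicate glass: M = 17.4 kN·m/kg
  concrete: M = 9.39 kN·m/kg
Aluminum alloy has the largest M.

aluminum alloy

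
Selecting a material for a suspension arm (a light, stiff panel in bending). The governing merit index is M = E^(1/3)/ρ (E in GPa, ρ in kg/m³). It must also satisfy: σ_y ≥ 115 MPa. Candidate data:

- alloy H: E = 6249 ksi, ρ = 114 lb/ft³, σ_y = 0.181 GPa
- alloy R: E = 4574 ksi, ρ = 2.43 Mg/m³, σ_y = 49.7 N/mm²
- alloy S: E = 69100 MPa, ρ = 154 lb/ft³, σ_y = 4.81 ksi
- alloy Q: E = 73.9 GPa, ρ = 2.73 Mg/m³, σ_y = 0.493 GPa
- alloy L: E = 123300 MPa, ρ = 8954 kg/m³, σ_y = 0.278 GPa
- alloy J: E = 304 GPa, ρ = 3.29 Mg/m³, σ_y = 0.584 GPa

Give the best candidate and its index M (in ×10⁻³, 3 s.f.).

alloy J, M = 2.04×10⁻³

Screen on constraints: σ_y ≥ 115 MPa. Survivors: alloy H, alloy Q, alloy L, alloy J.
In SI units:
  alloy H: E = 43.09 GPa, ρ = 1826 kg/m³
  alloy Q: E = 73.90 GPa, ρ = 2730 kg/m³
  alloy L: E = 123.3 GPa, ρ = 8954 kg/m³
  alloy J: E = 304.0 GPa, ρ = 3290 kg/m³
  alloy J: M = 2.04×10⁻³
  alloy H: M = 1.92×10⁻³
  alloy Q: M = 1.54×10⁻³
  alloy L: M = 0.556×10⁻³
Highest index: alloy J.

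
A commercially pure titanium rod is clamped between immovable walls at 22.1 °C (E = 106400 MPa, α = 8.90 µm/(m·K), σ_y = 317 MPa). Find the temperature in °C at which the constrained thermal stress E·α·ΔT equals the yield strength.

357 °C

E = 106400 MPa = 106.4 GPa.
E·α·ΔT = 317.0 MPa ⇒ ΔT = 317.0 / (106.4×10³ × 8.90×10⁻⁶) = 334.8 K.
T = 22.1 + 334.8 = 356.9 °C.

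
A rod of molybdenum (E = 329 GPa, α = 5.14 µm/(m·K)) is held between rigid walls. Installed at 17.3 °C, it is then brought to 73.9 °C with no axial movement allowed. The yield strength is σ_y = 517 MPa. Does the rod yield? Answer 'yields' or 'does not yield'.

does not yield

ΔT = 56.60 K. Constrained thermal stress σ = E·α·ΔT = 329.0×10³ MPa × 5.14×10⁻⁶ × 56.60 = 95.7 MPa (compressive).
Compare to σ_y = 517 MPa: σ < σ_y, so it does not yield.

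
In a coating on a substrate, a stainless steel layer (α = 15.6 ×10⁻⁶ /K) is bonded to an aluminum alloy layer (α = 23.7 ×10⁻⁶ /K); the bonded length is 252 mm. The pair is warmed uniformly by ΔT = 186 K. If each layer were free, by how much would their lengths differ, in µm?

Δα = |15.6 − 23.7|×10⁻⁶/K = 8.10×10⁻⁶/K.
ΔL_mismatch = Δα·L·ΔT = 8.10×10⁻⁶ × 252.0 mm × 186.0 K = 380 µm.

380 µm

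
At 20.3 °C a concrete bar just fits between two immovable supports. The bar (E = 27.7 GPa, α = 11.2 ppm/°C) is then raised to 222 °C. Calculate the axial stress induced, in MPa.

62.6 MPa

ΔT = 201.7 K. Constrained thermal stress σ = E·α·ΔT = 27.70×10³ MPa × 11.2×10⁻⁶ × 201.7 = 62.6 MPa (compressive).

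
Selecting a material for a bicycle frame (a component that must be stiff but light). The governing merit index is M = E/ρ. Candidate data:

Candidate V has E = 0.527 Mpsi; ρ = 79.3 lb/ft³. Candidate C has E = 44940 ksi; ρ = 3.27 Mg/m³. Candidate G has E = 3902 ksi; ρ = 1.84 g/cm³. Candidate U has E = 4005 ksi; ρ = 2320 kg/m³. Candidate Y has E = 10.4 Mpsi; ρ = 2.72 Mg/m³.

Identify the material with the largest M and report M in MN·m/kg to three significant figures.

candidate C, M = 94.8 MN·m/kg

Normalizing units and computing the index:
  candidate V: E = 3.634 GPa, ρ = 1270 kg/m³
  candidate C: E = 309.9 GPa, ρ = 3270 kg/m³
  candidate G: E = 26.90 GPa, ρ = 1840 kg/m³
  candidate U: E = 27.61 GPa, ρ = 2320 kg/m³
  candidate Y: E = 71.71 GPa, ρ = 2720 kg/m³
  candidate C: M = 94.8 MN·m/kg
  candidate Y: M = 26.4 MN·m/kg
  candidate G: M = 14.6 MN·m/kg
  candidate U: M = 11.9 MN·m/kg
  candidate V: M = 2.86 MN·m/kg
The maximum is for candidate C.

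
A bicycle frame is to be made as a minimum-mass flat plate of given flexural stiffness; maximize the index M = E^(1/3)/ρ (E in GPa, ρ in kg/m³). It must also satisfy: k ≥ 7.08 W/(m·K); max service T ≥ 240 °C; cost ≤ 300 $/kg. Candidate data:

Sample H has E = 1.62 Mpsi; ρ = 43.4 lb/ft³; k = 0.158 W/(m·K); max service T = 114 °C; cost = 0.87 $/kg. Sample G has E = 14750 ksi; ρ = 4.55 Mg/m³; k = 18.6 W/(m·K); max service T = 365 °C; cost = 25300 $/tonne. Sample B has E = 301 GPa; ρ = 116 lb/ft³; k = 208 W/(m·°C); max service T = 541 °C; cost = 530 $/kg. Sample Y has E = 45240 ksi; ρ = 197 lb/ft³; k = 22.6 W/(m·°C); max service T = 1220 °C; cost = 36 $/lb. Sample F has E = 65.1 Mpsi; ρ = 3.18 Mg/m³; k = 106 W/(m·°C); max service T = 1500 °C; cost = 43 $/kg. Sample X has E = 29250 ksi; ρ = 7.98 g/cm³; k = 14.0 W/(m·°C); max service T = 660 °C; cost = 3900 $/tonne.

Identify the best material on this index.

Screen on constraints: k ≥ 7.08 W/(m·K); max service T ≥ 240 °C; cost ≤ 300 $/kg. Survivors: sample G, sample Y, sample F, sample X.
Convert each candidate to consistent units, then evaluate M:
  sample G: E = 101.7 GPa, ρ = 4550 kg/m³
  sample Y: E = 311.9 GPa, ρ = 3156 kg/m³
  sample F: E = 448.8 GPa, ρ = 3180 kg/m³
  sample X: E = 201.7 GPa, ρ = 7980 kg/m³
  sample F: M = 2.41×10⁻³
  sample Y: M = 2.15×10⁻³
  sample G: M = 1.03×10⁻³
  sample X: M = 0.735×10⁻³
Highest index: sample F.

sample F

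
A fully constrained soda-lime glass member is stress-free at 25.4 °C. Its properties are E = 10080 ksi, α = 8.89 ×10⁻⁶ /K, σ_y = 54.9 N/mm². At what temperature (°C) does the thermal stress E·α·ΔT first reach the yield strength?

114 °C

E = 10080 ksi = 69.50 GPa.
σ_y = 54.9 N/mm² = 54.90 MPa.
E·α·ΔT = 54.90 MPa ⇒ ΔT = 54.90 / (69.50×10³ × 8.89×10⁻⁶) = 88.86 K.
T = 25.4 + 88.86 = 114.3 °C.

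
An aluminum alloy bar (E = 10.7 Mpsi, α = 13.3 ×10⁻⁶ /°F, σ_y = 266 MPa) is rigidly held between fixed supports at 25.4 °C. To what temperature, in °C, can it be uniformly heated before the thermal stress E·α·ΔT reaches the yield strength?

E = 10.7 Mpsi = 73.77 GPa.
α = 13.3×10⁻⁶/°F × 9/5 = 23.9×10⁻⁶/K.
E·α·ΔT = 266.0 MPa ⇒ ΔT = 266.0 / (73.77×10³ × 23.9×10⁻⁶) = 150.6 K.
T = 25.4 + 150.6 = 176.0 °C.

176 °C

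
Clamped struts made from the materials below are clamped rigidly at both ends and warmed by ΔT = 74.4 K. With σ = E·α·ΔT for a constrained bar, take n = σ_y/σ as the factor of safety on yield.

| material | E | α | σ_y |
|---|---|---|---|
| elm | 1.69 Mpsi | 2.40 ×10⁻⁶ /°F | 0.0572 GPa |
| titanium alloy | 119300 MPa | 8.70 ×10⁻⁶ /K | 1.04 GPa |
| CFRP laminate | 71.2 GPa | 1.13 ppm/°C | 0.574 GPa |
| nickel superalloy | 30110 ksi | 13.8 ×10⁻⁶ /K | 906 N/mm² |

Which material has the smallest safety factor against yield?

In consistent units (E in GPa, α in ×10⁻⁶/K, σ_y in MPa):
  elm: E = 11.65, α = 4.32, σ_y = 57.20 → σ = 3.75 MPa, n = 15.3
  titanium alloy: E = 119.3, α = 8.70, σ_y = 1040 → σ = 77.2 MPa, n = 13.5
  CFRP laminate: E = 71.20, α = 1.13, σ_y = 574.0 → σ = 5.99 MPa, n = 95.9
  nickel superalloy: E = 207.6, α = 13.8, σ_y = 906.0 → σ = 213 MPa, n = 4.25
The minimum is nickel superalloy at n = 4.25.

nickel superalloy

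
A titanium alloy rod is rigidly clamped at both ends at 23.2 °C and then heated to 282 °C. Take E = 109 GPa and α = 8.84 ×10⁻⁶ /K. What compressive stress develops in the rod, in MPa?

249 MPa

ΔT = 258.8 K. Constrained thermal stress σ = E·α·ΔT = 109.0×10³ MPa × 8.84×10⁻⁶ × 258.8 = 249 MPa (compressive).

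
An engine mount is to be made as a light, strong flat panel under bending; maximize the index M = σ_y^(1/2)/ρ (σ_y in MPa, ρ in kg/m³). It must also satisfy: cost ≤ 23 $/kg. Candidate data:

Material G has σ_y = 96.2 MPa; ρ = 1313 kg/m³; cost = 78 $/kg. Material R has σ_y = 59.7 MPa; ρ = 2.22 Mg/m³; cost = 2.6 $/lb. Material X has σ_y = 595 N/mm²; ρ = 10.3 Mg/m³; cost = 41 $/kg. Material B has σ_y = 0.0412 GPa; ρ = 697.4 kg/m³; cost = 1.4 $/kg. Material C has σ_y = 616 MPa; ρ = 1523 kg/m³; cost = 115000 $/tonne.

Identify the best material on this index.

material B

Screen on constraints: cost ≤ 23 $/kg. Survivors: material R, material B.
Putting every candidate on a common basis:
  material R: σ_y = 59.70 MPa, ρ = 2220 kg/m³
  material B: σ_y = 41.20 MPa, ρ = 697.4 kg/m³
  material B: M = 9.20×10⁻³
  material R: M = 3.48×10⁻³
Highest index: material B.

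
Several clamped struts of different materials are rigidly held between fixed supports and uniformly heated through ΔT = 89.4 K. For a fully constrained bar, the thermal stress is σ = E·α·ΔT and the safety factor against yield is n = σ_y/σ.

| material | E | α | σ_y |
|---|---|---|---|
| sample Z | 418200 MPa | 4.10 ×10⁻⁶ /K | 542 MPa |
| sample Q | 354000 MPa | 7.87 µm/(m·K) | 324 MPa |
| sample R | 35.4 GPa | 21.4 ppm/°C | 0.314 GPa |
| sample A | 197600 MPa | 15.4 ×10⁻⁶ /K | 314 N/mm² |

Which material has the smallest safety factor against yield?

Per material, after unit conversion:
  sample Z: E = 418.2, α = 4.10, σ_y = 542.0 → σ = 153 MPa, n = 3.54
  sample Q: E = 354.0, α = 7.87, σ_y = 324.0 → σ = 249 MPa, n = 1.30
  sample R: E = 35.40, α = 21.4, σ_y = 314.0 → σ = 67.7 MPa, n = 4.64
  sample A: E = 197.6, α = 15.4, σ_y = 314.0 → σ = 272 MPa, n = 1.15
Smallest n: sample A with n = 1.15.

sample A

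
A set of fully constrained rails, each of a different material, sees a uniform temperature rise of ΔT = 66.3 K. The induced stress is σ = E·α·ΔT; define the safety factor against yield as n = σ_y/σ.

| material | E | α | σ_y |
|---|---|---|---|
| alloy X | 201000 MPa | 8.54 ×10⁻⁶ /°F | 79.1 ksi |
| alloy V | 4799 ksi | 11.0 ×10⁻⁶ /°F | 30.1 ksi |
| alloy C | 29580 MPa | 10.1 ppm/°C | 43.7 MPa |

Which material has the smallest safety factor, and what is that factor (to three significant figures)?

With everything in SI (GPa, ×10⁻⁶/K, MPa):
  alloy X: E = 201.0, α = 15.4, σ_y = 545.4 → σ = 205 MPa, n = 2.66
  alloy V: E = 33.09, α = 19.8, σ_y = 207.5 → σ = 43.4 MPa, n = 4.78
  alloy C: E = 29.58, α = 10.1, σ_y = 43.70 → σ = 19.8 MPa, n = 2.21
Smallest n: alloy C with n = 2.21.

alloy C, n = 2.21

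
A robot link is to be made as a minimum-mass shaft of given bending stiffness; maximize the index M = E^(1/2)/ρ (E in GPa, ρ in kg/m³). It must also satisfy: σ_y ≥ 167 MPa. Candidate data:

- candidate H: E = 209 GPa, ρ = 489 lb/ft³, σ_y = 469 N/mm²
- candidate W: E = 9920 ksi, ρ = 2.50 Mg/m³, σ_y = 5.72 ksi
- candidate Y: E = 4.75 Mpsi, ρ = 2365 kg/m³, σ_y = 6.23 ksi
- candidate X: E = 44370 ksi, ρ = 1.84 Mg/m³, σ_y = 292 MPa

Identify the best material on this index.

Screen on constraints: σ_y ≥ 167 MPa. Survivors: candidate H, candidate X.
Putting every candidate on a common basis:
  candidate H: E = 209.0 GPa, ρ = 7833 kg/m³
  candidate X: E = 305.9 GPa, ρ = 1840 kg/m³
  candidate X: M = 9.51×10⁻³
  candidate H: M = 1.85×10⁻³
The maximum is for candidate X.

candidate X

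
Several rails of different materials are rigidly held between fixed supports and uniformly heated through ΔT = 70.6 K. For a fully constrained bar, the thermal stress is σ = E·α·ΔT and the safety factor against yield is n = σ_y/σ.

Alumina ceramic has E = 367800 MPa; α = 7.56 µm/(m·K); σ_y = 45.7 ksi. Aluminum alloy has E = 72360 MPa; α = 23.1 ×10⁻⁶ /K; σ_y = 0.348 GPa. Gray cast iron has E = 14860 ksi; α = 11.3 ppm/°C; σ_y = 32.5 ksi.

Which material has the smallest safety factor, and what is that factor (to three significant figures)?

alumina ceramic, n = 1.61

In consistent units (E in GPa, α in ×10⁻⁶/K, σ_y in MPa):
  alumina ceramic: E = 367.8, α = 7.56, σ_y = 315.1 → σ = 196 MPa, n = 1.61
  aluminum alloy: E = 72.36, α = 23.1, σ_y = 348.0 → σ = 118 MPa, n = 2.95
  gray cast iron: E = 102.5, α = 11.3, σ_y = 224.1 → σ = 81.7 MPa, n = 2.74
The minimum is alumina ceramic at n = 1.61.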